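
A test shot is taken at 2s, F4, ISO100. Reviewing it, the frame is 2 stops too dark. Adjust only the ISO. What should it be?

Underexposed by 2 stops → need 2 stops brighter.
ISO: 100 → 200 → 400.

ISO 400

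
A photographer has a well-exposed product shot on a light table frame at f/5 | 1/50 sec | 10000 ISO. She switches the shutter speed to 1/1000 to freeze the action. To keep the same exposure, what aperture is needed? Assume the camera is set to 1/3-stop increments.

Shutter speed: 1/50 → 1/60 → 1/80 → 1/100 → 1/125 → 1/160 → 1/200 → 1/250 → 1/320 → 1/400 → 1/500 → 1/640 → 1/800 → 1/1000 — 4 1/3 stops shorter (darker).
Need 4 1/3 stops brighter from the aperture: f/5 → f/4.5 → f/4 → f/3.5 → f/3.2 → f/2.8 → f/2.5 → f/2.2 → f/2 → f/1.8 → f/1.6 → f/1.4 → f/1.2 → f/1.1.

f/1.1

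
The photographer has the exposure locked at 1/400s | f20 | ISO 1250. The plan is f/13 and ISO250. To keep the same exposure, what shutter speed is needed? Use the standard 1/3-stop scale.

1/200s

Aperture: f/20 → f/18 → f/16 → f/14 → f/13 — 1 1/3 stops wider (brighter).
ISO: 1250 → 1000 → 800 → 640 → 500 → 400 → 320 → 250 — 2 1/3 stops lower (darker).
Net change so far: 1 stop darker. Offset with the shutter speed: 1/400 → 1/320 → 1/250 → 1/200.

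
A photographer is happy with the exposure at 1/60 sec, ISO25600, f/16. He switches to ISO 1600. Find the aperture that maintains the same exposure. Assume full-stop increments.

f/4

ISO: 25600 → 12800 → 6400 → 3200 → 1600 — 4 stops lower (darker).
Need 4 stops brighter from the aperture: f/16 → f/11 → f/8 → f/5.6 → f/4.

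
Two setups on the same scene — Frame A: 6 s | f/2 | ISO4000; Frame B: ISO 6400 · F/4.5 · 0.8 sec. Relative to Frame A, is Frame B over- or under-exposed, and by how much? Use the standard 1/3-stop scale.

4 2/3 stops darker

Aperture: f/2 → f/2.2 → f/2.5 → f/2.8 → f/3.2 → f/3.5 → f/4 → f/4.5 — 2 1/3 stops stopped down (darker).
Shutter speed: 6 → 5 → 4 → 3.2 → 2.5 → 2 → 1.6 → 1.3 → 1 → 0.8 — 3 stops shorter (darker).
ISO: 4000 → 5000 → 6400 — 2/3 stop raised (brighter).
Net: −2 1/3 −3 +2/3 = −4 2/3 stops.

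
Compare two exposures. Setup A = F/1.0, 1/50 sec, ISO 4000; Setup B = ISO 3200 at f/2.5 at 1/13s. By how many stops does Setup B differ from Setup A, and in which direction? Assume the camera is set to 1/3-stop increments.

Aperture: f/1.0 → f/1.1 → f/1.2 → f/1.4 → f/1.6 → f/1.8 → f/2 → f/2.2 → f/2.5 — 2 2/3 stops narrower (darker).
Shutter speed: 1/50 → 1/40 → 1/30 → 1/25 → 1/20 → 1/15 → 1/13 — 2 stops slower (brighter).
ISO: 4000 → 3200 — 1/3 stop lower (darker).
Net: −2 2/3 +2 −1/3 = −1 stop.

1 stop darker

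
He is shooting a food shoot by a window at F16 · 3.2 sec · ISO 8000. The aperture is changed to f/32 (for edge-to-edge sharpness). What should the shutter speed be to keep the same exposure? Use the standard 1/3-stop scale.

Aperture: f/16 → f/18 → f/20 → f/22 → f/25 → f/29 → f/32 — 2 stops smaller aperture (darker).
Need 2 stops brighter from the shutter speed: 3.2 → 4 → 5 → 6 → 8 → 10 → 13.

13 s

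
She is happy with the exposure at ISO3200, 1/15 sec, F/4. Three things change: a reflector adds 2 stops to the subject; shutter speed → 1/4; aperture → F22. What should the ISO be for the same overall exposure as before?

Scene light: 2 stops brighter.
Shutter speed: 1/15 → 1/8 → 1/4 — 2 stops longer (brighter).
Aperture: f/4 → f/5.6 → f/8 → f/11 → f/16 → f/22 — 5 stops narrower (darker).
Net so far: 1 stop darker. ISO: 3200 → 6400.

ISO 6400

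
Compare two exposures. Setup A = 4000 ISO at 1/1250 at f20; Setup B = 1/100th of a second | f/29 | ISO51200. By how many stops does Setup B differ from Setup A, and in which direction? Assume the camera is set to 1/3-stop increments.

6 1/3 stops brighter

Aperture: f/20 → f/22 → f/25 → f/29 — 1 stop smaller aperture (darker).
Shutter speed: 1/1250 → 1/1000 → 1/800 → 1/640 → 1/500 → 1/400 → 1/320 → 1/250 → 1/200 → 1/160 → 1/125 → 1/100 — 3 2/3 stops longer (brighter).
ISO: 4000 → 5000 → 6400 → 8000 → 10000 → 12800 → 16000 → 20000 → 25600 → 32000 → 40000 → 51200 — 3 2/3 stops higher (brighter).
Net: −1 +3 2/3 +3 2/3 = +6 1/3 stops.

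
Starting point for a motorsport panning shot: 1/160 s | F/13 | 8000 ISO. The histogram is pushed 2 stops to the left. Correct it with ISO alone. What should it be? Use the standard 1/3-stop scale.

ISO 32000

Underexposed by 2 stops → need 2 stops brighter.
ISO: 8000 → 10000 → 12800 → 16000 → 20000 → 25600 → 32000.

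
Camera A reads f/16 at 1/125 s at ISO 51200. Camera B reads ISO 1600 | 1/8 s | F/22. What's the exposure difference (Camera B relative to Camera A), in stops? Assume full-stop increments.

2 stops darker

Aperture: f/16 → f/22 — 1 stop narrower (darker).
Shutter speed: 1/125 → 1/60 → 1/30 → 1/15 → 1/8 — 4 stops longer (brighter).
ISO: 51200 → 25600 → 12800 → 6400 → 3200 → 1600 — 5 stops lower (darker).
Net: −1 +4 −5 = −2 stops.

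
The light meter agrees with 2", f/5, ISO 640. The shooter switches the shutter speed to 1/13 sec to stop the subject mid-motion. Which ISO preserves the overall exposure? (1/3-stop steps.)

ISO 16000

Shutter speed: 2 → 1.6 → 1.3 → 1 → 0.8 → 0.6 → 0.5 → 0.4 → 0.3 → 1/4 → 1/5 → 1/6 → 1/8 → 1/10 → 1/13 — 4 2/3 stops faster (darker).
Need 4 2/3 stops brighter from the ISO: 640 → 800 → 1000 → 1250 → 1600 → 2000 → 2500 → 3200 → 4000 → 5000 → 6400 → 8000 → 10000 → 12800 → 16000.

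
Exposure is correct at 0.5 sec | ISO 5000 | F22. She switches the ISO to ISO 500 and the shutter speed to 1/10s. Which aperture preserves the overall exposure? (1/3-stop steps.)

ISO: 5000 → 4000 → 3200 → 2500 → 2000 → 1600 → 1250 → 1000 → 800 → 640 → 500 — 3 1/3 stops dropped (darker).
Shutter speed: 0.5 → 0.4 → 0.3 → 1/4 → 1/5 → 1/6 → 1/8 → 1/10 — 2 1/3 stops shorter (darker).
Net change so far: 5 2/3 stops darker. Offset with the aperture: f/22 → f/20 → f/18 → f/16 → f/14 → f/13 → f/11 → f/10 → f/9 → f/8 → f/7.1 → f/6.3 → f/5.6 → f/5 → f/4.5 → f/4 → f/3.5 → f/3.2.

f/3.2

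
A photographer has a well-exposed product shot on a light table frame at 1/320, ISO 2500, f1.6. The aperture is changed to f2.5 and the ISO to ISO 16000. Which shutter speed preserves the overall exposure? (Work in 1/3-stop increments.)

Aperture: f/1.6 → f/1.8 → f/2 → f/2.2 → f/2.5 — 1 1/3 stops stopped down (darker).
ISO: 2500 → 3200 → 4000 → 5000 → 6400 → 8000 → 10000 → 12800 → 16000 — 2 2/3 stops higher (brighter).
Net change so far: 1 1/3 stops brighter. Offset with the shutter speed: 1/320 → 1/400 → 1/500 → 1/640 → 1/800.

1/800s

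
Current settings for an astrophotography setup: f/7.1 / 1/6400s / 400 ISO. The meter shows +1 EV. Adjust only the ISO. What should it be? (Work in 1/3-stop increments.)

ISO 200

Overexposed by 1 stop → need 1 stop darker.
ISO: 400 → 320 → 250 → 200.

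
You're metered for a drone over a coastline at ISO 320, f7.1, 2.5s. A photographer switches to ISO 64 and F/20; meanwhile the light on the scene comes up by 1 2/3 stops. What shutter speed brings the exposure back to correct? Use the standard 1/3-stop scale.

30 s

Scene light: 1 2/3 stops brighter.
ISO: 320 → 250 → 200 → 160 → 125 → 100 → 80 → 64 — 2 1/3 stops dropped (darker).
Aperture: f/7.1 → f/8 → f/9 → f/10 → f/11 → f/13 → f/14 → f/16 → f/18 → f/20 — 3 stops stopped down (darker).
Net so far: 3 2/3 stops darker. Shutter speed: 2.5 → 3.2 → 4 → 5 → 6 → 8 → 10 → 13 → 15 → 20 → 25 → 30.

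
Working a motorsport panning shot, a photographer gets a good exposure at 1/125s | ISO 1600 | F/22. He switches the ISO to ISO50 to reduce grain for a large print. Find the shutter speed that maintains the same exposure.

1/4s

ISO: 1600 → 800 → 400 → 200 → 100 → 50 — 5 stops lower (darker).
Need 5 stops brighter from the shutter speed: 1/125 → 1/60 → 1/30 → 1/15 → 1/8 → 1/4.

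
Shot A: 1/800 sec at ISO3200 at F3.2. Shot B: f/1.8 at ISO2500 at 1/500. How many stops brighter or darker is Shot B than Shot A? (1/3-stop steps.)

2 stops brighter

Aperture: f/3.2 → f/2.8 → f/2.5 → f/2.2 → f/2 → f/1.8 — 1 2/3 stops opened up (brighter).
Shutter speed: 1/800 → 1/640 → 1/500 — 2/3 stop longer (brighter).
ISO: 3200 → 2500 — 1/3 stop dropped (darker).
Net: +1 2/3 +2/3 −1/3 = +2 stops.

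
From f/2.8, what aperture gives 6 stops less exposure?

Aperture: f/2.8 → f/4 → f/5.6 → f/8 → f/11 → f/16 → f/22 — 6 stops smaller aperture (darker).

f/22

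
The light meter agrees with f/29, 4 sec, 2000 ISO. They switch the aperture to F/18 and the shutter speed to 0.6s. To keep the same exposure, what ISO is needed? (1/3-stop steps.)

ISO 5000

Aperture: f/29 → f/25 → f/22 → f/20 → f/18 — 1 1/3 stops wider (brighter).
Shutter speed: 4 → 3.2 → 2.5 → 2 → 1.6 → 1.3 → 1 → 0.8 → 0.6 — 2 2/3 stops faster (darker).
Net change so far: 1 1/3 stops darker. Offset with the ISO: 2000 → 2500 → 3200 → 4000 → 5000.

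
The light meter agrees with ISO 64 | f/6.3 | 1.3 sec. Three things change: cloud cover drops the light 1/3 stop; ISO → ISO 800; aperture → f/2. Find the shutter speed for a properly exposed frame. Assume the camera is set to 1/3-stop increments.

Scene light: 1/3 stop darker.
ISO: 64 → 80 → 100 → 125 → 160 → 200 → 250 → 320 → 400 → 500 → 640 → 800 — 3 2/3 stops higher (brighter).
Aperture: f/6.3 → f/5.6 → f/5 → f/4.5 → f/4 → f/3.5 → f/3.2 → f/2.8 → f/2.5 → f/2.2 → f/2 — 3 1/3 stops larger aperture (brighter).
Net so far: 6 2/3 stops brighter. Shutter speed: 1.3 → 1 → 0.8 → 0.6 → 0.5 → 0.4 → 0.3 → 1/4 → 1/5 → 1/6 → 1/8 → 1/10 → 1/13 → 1/15 → 1/20 → 1/25 → 1/30 → 1/40 → 1/50 → 1/60 → 1/80.

1/80s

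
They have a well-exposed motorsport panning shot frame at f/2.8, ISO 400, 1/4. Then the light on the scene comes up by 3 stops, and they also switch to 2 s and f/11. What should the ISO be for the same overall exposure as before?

ISO 100

Scene light: 3 stops brighter.
Shutter speed: 1/4 → 1/2 → 1 → 2 — 3 stops longer (brighter).
Aperture: f/2.8 → f/4 → f/5.6 → f/8 → f/11 — 4 stops narrower (darker).
Net so far: 2 stops brighter. ISO: 400 → 200 → 100.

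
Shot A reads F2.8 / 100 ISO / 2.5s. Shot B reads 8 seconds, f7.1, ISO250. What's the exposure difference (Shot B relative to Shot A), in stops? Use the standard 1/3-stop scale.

Aperture: f/2.8 → f/3.2 → f/3.5 → f/4 → f/4.5 → f/5 → f/5.6 → f/6.3 → f/7.1 — 2 2/3 stops stopped down (darker).
Shutter speed: 2.5 → 3.2 → 4 → 5 → 6 → 8 — 1 2/3 stops slower (brighter).
ISO: 100 → 125 → 160 → 200 → 250 — 1 1/3 stops raised (brighter).
Net: −2 2/3 +1 2/3 +1 1/3 = +1/3 stops.

1/3 stop brighter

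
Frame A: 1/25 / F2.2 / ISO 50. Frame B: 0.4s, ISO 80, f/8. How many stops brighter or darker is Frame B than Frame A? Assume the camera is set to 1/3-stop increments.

1/3 stop brighter

Aperture: f/2.2 → f/2.5 → f/2.8 → f/3.2 → f/3.5 → f/4 → f/4.5 → f/5 → f/5.6 → f/6.3 → f/7.1 → f/8 — 3 2/3 stops narrower (darker).
Shutter speed: 1/25 → 1/20 → 1/15 → 1/13 → 1/10 → 1/8 → 1/6 → 1/5 → 1/4 → 0.3 → 0.4 — 3 1/3 stops longer (brighter).
ISO: 50 → 64 → 80 — 2/3 stop raised (brighter).
Net: −3 2/3 +3 1/3 +2/3 = +1/3 stops.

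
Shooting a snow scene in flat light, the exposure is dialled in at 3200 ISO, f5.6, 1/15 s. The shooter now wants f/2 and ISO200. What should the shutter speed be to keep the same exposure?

Aperture: f/5.6 → f/4 → f/2.8 → f/2 — 3 stops opened up (brighter).
ISO: 3200 → 1600 → 800 → 400 → 200 — 4 stops lower (darker).
Net change so far: 1 stop darker. Offset with the shutter speed: 1/15 → 1/8.

1/8s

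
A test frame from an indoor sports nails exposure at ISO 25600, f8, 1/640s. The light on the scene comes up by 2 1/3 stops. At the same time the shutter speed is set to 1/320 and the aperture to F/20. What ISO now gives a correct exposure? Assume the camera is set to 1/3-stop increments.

Scene light: 2 1/3 stops brighter.
Shutter speed: 1/640 → 1/500 → 1/400 → 1/320 — 1 stop longer (brighter).
Aperture: f/8 → f/9 → f/10 → f/11 → f/13 → f/14 → f/16 → f/18 → f/20 — 2 2/3 stops stopped down (darker).
Net so far: 2/3 stop brighter. ISO: 25600 → 20000 → 16000.

ISO 16000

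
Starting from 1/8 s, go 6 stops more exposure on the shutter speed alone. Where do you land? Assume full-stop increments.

8 s

Shutter speed: 1/8 → 1/4 → 1/2 → 1 → 2 → 4 → 8 — 6 stops slower (brighter).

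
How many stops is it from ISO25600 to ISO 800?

25600 → 12800 → 6400 → 3200 → 1600 → 800 — count the steps: 5 stops.

5 stops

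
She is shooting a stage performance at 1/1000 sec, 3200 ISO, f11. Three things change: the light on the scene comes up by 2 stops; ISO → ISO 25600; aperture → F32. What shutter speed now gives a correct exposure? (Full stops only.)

Scene light: 2 stops brighter.
ISO: 3200 → 6400 → 12800 → 25600 — 3 stops raised (brighter).
Aperture: f/11 → f/16 → f/22 → f/32 — 3 stops smaller aperture (darker).
Net so far: 2 stops brighter. Shutter speed: 1/1000 → 1/2000 → 1/4000.

1/4000s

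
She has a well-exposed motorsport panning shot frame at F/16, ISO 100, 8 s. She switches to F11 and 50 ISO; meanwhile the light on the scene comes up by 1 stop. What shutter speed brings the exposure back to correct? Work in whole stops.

4 s

Scene light: 1 stop brighter.
Aperture: f/16 → f/11 — 1 stop opened up (brighter).
ISO: 100 → 50 — 1 stop lower (darker).
Net so far: 1 stop brighter. Shutter speed: 8 → 4.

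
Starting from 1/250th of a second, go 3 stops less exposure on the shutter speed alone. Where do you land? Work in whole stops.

Shutter speed: 1/250 → 1/500 → 1/1000 → 1/2000 — 3 stops faster (darker).

1/2000s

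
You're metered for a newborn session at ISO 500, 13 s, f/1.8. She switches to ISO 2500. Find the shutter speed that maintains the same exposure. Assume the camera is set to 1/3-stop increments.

ISO: 500 → 640 → 800 → 1000 → 1250 → 1600 → 2000 → 2500 — 2 1/3 stops raised (brighter).
Need 2 1/3 stops darker from the shutter speed: 13 → 10 → 8 → 6 → 5 → 4 → 3.2 → 2.5.

2.5 s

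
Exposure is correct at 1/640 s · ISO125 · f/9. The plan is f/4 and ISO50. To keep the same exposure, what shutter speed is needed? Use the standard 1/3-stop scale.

1/1250s

Aperture: f/9 → f/8 → f/7.1 → f/6.3 → f/5.6 → f/5 → f/4.5 → f/4 — 2 1/3 stops opened up (brighter).
ISO: 125 → 100 → 80 → 64 → 50 — 1 1/3 stops dropped (darker).
Net change so far: 1 stop brighter. Offset with the shutter speed: 1/640 → 1/800 → 1/1000 → 1/1250.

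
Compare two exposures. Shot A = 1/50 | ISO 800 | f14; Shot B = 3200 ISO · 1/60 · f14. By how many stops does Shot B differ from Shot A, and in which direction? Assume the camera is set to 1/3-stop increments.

1 2/3 stops brighter

Aperture: unchanged.
Shutter speed: 1/50 → 1/60 — 1/3 stop shorter (darker).
ISO: 800 → 1000 → 1250 → 1600 → 2000 → 2500 → 3200 — 2 stops higher (brighter).
Net: −1/3 +2 = +1 2/3 stops.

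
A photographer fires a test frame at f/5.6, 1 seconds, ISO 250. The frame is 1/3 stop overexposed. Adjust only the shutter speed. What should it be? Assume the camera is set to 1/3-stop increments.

0.8 s

Overexposed by 1/3 stop → need 1/3 stop darker.
Shutter speed: 1 → 0.8.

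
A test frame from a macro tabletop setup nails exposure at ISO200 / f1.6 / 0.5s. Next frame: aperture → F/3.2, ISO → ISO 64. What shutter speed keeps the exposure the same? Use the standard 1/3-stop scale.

Aperture: f/1.6 → f/1.8 → f/2 → f/2.2 → f/2.5 → f/2.8 → f/3.2 — 2 stops narrower (darker).
ISO: 200 → 160 → 125 → 100 → 80 → 64 — 1 2/3 stops lower (darker).
Net change so far: 3 2/3 stops darker. Offset with the shutter speed: 0.5 → 0.6 → 0.8 → 1 → 1.3 → 1.6 → 2 → 2.5 → 3.2 → 4 → 5 → 6.

6 s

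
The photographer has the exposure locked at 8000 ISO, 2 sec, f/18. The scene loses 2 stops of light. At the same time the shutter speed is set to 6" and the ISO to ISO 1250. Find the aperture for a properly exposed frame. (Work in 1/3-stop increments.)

Scene light: 2 stops darker.
Shutter speed: 2 → 2.5 → 3.2 → 4 → 5 → 6 — 1 2/3 stops slower (brighter).
ISO: 8000 → 6400 → 5000 → 4000 → 3200 → 2500 → 2000 → 1600 → 1250 — 2 2/3 stops dropped (darker).
Net so far: 3 stops darker. Aperture: f/18 → f/16 → f/14 → f/13 → f/11 → f/10 → f/9 → f/8 → f/7.1 → f/6.3.

f/6.3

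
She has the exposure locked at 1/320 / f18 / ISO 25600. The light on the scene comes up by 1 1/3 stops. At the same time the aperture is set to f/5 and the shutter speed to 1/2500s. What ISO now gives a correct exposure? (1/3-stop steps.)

Scene light: 1 1/3 stops brighter.
Aperture: f/18 → f/16 → f/14 → f/13 → f/11 → f/10 → f/9 → f/8 → f/7.1 → f/6.3 → f/5.6 → f/5 — 3 2/3 stops wider (brighter).
Shutter speed: 1/320 → 1/400 → 1/500 → 1/640 → 1/800 → 1/1000 → 1/1250 → 1/1600 → 1/2000 → 1/2500 — 3 stops faster (darker).
Net so far: 2 stops brighter. ISO: 25600 → 20000 → 16000 → 12800 → 10000 → 8000 → 6400.

ISO 6400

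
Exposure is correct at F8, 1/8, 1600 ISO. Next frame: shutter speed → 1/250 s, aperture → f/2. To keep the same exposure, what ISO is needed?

ISO 3200

Shutter speed: 1/8 → 1/15 → 1/30 → 1/60 → 1/125 → 1/250 — 5 stops shorter (darker).
Aperture: f/8 → f/5.6 → f/4 → f/2.8 → f/2 — 4 stops larger aperture (brighter).
Net change so far: 1 stop darker. Offset with the ISO: 1600 → 3200.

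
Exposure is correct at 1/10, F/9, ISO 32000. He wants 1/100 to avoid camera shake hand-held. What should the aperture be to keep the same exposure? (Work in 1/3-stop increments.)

Shutter speed: 1/10 → 1/13 → 1/15 → 1/20 → 1/25 → 1/30 → 1/40 → 1/50 → 1/60 → 1/80 → 1/100 — 3 1/3 stops shorter (darker).
Need 3 1/3 stops brighter from the aperture: f/9 → f/8 → f/7.1 → f/6.3 → f/5.6 → f/5 → f/4.5 → f/4 → f/3.5 → f/3.2 → f/2.8.

f/2.8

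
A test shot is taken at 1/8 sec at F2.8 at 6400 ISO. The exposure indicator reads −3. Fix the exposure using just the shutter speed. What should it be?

1 s

Underexposed by 3 stops → need 3 stops brighter.
Shutter speed: 1/8 → 1/4 → 1/2 → 1.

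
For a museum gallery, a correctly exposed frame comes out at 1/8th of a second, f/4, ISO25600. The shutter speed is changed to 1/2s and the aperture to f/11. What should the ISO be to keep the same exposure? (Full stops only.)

Shutter speed: 1/8 → 1/4 → 1/2 — 2 stops longer (brighter).
Aperture: f/4 → f/5.6 → f/8 → f/11 — 3 stops narrower (darker).
Net change so far: 1 stop darker. Offset with the ISO: 25600 → 51200.

ISO 51200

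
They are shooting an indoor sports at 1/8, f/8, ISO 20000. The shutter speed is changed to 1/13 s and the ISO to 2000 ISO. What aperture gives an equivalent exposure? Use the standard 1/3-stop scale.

Shutter speed: 1/8 → 1/10 → 1/13 — 2/3 stop shorter (darker).
ISO: 20000 → 16000 → 12800 → 10000 → 8000 → 6400 → 5000 → 4000 → 3200 → 2500 → 2000 — 3 1/3 stops dropped (darker).
Net change so far: 4 stops darker. Offset with the aperture: f/8 → f/7.1 → f/6.3 → f/5.6 → f/5 → f/4.5 → f/4 → f/3.5 → f/3.2 → f/2.8 → f/2.5 → f/2.2 → f/2.

f/2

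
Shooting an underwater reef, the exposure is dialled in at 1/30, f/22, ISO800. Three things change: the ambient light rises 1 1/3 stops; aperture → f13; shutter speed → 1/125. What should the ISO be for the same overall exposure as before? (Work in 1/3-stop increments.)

ISO 400

Scene light: 1 1/3 stops brighter.
Aperture: f/22 → f/20 → f/18 → f/16 → f/14 → f/13 — 1 2/3 stops wider (brighter).
Shutter speed: 1/30 → 1/40 → 1/50 → 1/60 → 1/80 → 1/100 → 1/125 — 2 stops shorter (darker).
Net so far: 1 stop brighter. ISO: 800 → 640 → 500 → 400.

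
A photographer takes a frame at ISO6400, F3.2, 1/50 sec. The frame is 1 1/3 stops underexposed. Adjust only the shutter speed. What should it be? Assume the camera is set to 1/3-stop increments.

1/20s

Underexposed by 1 1/3 stops → need 1 1/3 stops brighter.
Shutter speed: 1/50 → 1/40 → 1/30 → 1/25 → 1/20.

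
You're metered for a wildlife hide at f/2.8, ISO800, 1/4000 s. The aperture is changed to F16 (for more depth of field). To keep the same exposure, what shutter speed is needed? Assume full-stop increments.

Aperture: f/2.8 → f/4 → f/5.6 → f/8 → f/11 → f/16 — 5 stops smaller aperture (darker).
Need 5 stops brighter from the shutter speed: 1/4000 → 1/2000 → 1/1000 → 1/500 → 1/250 → 1/125.

1/125s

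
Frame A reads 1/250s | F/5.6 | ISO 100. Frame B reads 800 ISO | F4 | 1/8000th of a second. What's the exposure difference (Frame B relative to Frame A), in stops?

Aperture: f/5.6 → f/4 — 1 stop larger aperture (brighter).
Shutter speed: 1/250 → 1/500 → 1/1000 → 1/2000 → 1/4000 → 1/8000 — 5 stops shorter (darker).
ISO: 100 → 200 → 400 → 800 — 3 stops higher (brighter).
Net: +1 −5 +3 = −1 stop.

1 stop darker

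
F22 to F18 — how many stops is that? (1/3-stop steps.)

2/3 stop

f/22 → f/20 → f/18 — count the steps: 2 third-stops = 2/3 stop.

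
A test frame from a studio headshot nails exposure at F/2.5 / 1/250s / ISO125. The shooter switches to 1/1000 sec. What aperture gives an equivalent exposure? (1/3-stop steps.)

f/1.2

Shutter speed: 1/250 → 1/320 → 1/400 → 1/500 → 1/640 → 1/800 → 1/1000 — 2 stops faster (darker).
Need 2 stops brighter from the aperture: f/2.5 → f/2.2 → f/2 → f/1.8 → f/1.6 → f/1.4 → f/1.2.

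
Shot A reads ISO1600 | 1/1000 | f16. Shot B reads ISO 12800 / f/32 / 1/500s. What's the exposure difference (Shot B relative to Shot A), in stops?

Aperture: f/16 → f/22 → f/32 — 2 stops stopped down (darker).
Shutter speed: 1/1000 → 1/500 — 1 stop slower (brighter).
ISO: 1600 → 3200 → 6400 → 12800 — 3 stops higher (brighter).
Net: −2 +1 +3 = +2 stops.

2 stops brighter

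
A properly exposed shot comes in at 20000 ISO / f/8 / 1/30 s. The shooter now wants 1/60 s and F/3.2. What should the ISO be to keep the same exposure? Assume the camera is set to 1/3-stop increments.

Shutter speed: 1/30 → 1/40 → 1/50 → 1/60 — 1 stop shorter (darker).
Aperture: f/8 → f/7.1 → f/6.3 → f/5.6 → f/5 → f/4.5 → f/4 → f/3.5 → f/3.2 — 2 2/3 stops larger aperture (brighter).
Net change so far: 1 2/3 stops brighter. Offset with the ISO: 20000 → 16000 → 12800 → 10000 → 8000 → 6400.

ISO 6400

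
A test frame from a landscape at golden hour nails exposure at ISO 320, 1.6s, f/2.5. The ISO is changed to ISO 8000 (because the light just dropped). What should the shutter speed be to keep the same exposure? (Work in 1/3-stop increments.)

ISO: 320 → 400 → 500 → 640 → 800 → 1000 → 1250 → 1600 → 2000 → 2500 → 3200 → 4000 → 5000 → 6400 → 8000 — 4 2/3 stops raised (brighter).
Need 4 2/3 stops darker from the shutter speed: 1.6 → 1.3 → 1 → 0.8 → 0.6 → 0.5 → 0.4 → 0.3 → 1/4 → 1/5 → 1/6 → 1/8 → 1/10 → 1/13 → 1/15.

1/15s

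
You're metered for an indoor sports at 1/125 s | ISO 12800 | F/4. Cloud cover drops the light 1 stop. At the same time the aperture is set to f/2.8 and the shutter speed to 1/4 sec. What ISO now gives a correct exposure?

ISO 400

Scene light: 1 stop darker.
Aperture: f/4 → f/2.8 — 1 stop wider (brighter).
Shutter speed: 1/125 → 1/60 → 1/30 → 1/15 → 1/8 → 1/4 — 5 stops slower (brighter).
Net so far: 5 stops brighter. ISO: 12800 → 6400 → 3200 → 1600 → 800 → 400.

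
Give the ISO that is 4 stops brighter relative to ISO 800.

ISO 12800

ISO: 800 → 1600 → 3200 → 6400 → 12800 — 4 stops raised (brighter).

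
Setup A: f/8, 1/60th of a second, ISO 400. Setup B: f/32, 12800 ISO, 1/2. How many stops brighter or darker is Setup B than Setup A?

Aperture: f/8 → f/11 → f/16 → f/22 → f/32 — 4 stops narrower (darker).
Shutter speed: 1/60 → 1/30 → 1/15 → 1/8 → 1/4 → 1/2 — 5 stops longer (brighter).
ISO: 400 → 800 → 1600 → 3200 → 6400 → 12800 — 5 stops higher (brighter).
Net: −4 +5 +5 = +6 stops.

6 stops brighter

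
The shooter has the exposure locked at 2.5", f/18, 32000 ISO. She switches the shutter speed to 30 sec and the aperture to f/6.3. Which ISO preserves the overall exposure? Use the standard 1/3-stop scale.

ISO 320

Shutter speed: 2.5 → 3.2 → 4 → 5 → 6 → 8 → 10 → 13 → 15 → 20 → 25 → 30 — 3 2/3 stops longer (brighter).
Aperture: f/18 → f/16 → f/14 → f/13 → f/11 → f/10 → f/9 → f/8 → f/7.1 → f/6.3 — 3 stops opened up (brighter).
Net change so far: 6 2/3 stops brighter. Offset with the ISO: 32000 → 25600 → 20000 → 16000 → 12800 → 10000 → 8000 → 6400 → 5000 → 4000 → 3200 → 2500 → 2000 → 1600 → 1250 → 1000 → 800 → 640 → 500 → 400 → 320.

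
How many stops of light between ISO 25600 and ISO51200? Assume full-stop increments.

25600 → 51200 — count the steps: 1 stop.

1 stop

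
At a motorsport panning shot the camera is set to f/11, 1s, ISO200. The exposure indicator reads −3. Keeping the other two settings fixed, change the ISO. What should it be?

Underexposed by 3 stops → need 3 stops brighter.
ISO: 200 → 400 → 800 → 1600.

ISO 1600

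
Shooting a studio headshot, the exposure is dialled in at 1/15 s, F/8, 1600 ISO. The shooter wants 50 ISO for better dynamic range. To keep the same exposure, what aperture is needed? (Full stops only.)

f/1.4

ISO: 1600 → 800 → 400 → 200 → 100 → 50 — 5 stops dropped (darker).
Need 5 stops brighter from the aperture: f/8 → f/5.6 → f/4 → f/2.8 → f/2 → f/1.4.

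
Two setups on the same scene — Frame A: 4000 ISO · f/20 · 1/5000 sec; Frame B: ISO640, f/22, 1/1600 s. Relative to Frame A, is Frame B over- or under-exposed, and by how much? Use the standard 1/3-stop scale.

1 1/3 stops darker

Aperture: f/20 → f/22 — 1/3 stop smaller aperture (darker).
Shutter speed: 1/5000 → 1/4000 → 1/3200 → 1/2500 → 1/2000 → 1/1600 — 1 2/3 stops slower (brighter).
ISO: 4000 → 3200 → 2500 → 2000 → 1600 → 1250 → 1000 → 800 → 640 — 2 2/3 stops dropped (darker).
Net: −1/3 +1 2/3 −2 2/3 = −1 1/3 stops.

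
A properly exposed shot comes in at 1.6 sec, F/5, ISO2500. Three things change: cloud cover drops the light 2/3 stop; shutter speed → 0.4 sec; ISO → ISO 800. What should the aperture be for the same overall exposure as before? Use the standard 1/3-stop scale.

Scene light: 2/3 stop darker.
Shutter speed: 1.6 → 1.3 → 1 → 0.8 → 0.6 → 0.5 → 0.4 — 2 stops shorter (darker).
ISO: 2500 → 2000 → 1600 → 1250 → 1000 → 800 — 1 2/3 stops dropped (darker).
Net so far: 4 1/3 stops darker. Aperture: f/5 → f/4.5 → f/4 → f/3.5 → f/3.2 → f/2.8 → f/2.5 → f/2.2 → f/2 → f/1.8 → f/1.6 → f/1.4 → f/1.2 → f/1.1.

f/1.1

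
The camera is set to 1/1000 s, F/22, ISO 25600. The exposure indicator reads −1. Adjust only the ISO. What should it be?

ISO 51200

Underexposed by 1 stop → need 1 stop brighter.
ISO: 25600 → 51200.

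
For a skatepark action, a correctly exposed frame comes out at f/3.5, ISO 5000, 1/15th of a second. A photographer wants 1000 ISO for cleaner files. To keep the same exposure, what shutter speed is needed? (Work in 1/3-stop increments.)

ISO: 5000 → 4000 → 3200 → 2500 → 2000 → 1600 → 1250 → 1000 — 2 1/3 stops lower (darker).
Need 2 1/3 stops brighter from the shutter speed: 1/15 → 1/13 → 1/10 → 1/8 → 1/6 → 1/5 → 1/4 → 0.3.

0.3 s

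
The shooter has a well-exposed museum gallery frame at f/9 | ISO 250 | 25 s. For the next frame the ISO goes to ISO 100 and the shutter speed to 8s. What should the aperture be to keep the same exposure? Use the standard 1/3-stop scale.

ISO: 250 → 200 → 160 → 125 → 100 — 1 1/3 stops lower (darker).
Shutter speed: 25 → 20 → 15 → 13 → 10 → 8 — 1 2/3 stops faster (darker).
Net change so far: 3 stops darker. Offset with the aperture: f/9 → f/8 → f/7.1 → f/6.3 → f/5.6 → f/5 → f/4.5 → f/4 → f/3.5 → f/3.2.

f/3.2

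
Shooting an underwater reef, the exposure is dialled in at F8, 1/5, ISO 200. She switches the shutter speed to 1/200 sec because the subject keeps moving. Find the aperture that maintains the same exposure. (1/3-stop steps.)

Shutter speed: 1/5 → 1/6 → 1/8 → 1/10 → 1/13 → 1/15 → 1/20 → 1/25 → 1/30 → 1/40 → 1/50 → 1/60 → 1/80 → 1/100 → 1/125 → 1/160 → 1/200 — 5 1/3 stops shorter (darker).
Need 5 1/3 stops brighter from the aperture: f/8 → f/7.1 → f/6.3 → f/5.6 → f/5 → f/4.5 → f/4 → f/3.5 → f/3.2 → f/2.8 → f/2.5 → f/2.2 → f/2 → f/1.8 → f/1.6 → f/1.4 → f/1.2.

f/1.2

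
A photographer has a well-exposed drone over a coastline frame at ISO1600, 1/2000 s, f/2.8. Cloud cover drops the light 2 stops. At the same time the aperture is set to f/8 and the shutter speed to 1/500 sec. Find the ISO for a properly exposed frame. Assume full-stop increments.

Scene light: 2 stops darker.
Aperture: f/2.8 → f/4 → f/5.6 → f/8 — 3 stops narrower (darker).
Shutter speed: 1/2000 → 1/1000 → 1/500 — 2 stops slower (brighter).
Net so far: 3 stops darker. ISO: 1600 → 3200 → 6400 → 12800.

ISO 12800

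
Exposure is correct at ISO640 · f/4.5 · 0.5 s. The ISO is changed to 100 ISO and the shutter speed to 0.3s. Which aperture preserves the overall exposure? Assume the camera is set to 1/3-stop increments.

ISO: 640 → 500 → 400 → 320 → 250 → 200 → 160 → 125 → 100 — 2 2/3 stops lower (darker).
Shutter speed: 0.5 → 0.4 → 0.3 — 2/3 stop shorter (darker).
Net change so far: 3 1/3 stops darker. Offset with the aperture: f/4.5 → f/4 → f/3.5 → f/3.2 → f/2.8 → f/2.5 → f/2.2 → f/2 → f/1.8 → f/1.6 → f/1.4.

f/1.4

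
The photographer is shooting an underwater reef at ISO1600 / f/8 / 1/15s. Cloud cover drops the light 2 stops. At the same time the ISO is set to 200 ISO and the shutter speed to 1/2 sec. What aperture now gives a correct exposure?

Scene light: 2 stops darker.
ISO: 1600 → 800 → 400 → 200 — 3 stops lower (darker).
Shutter speed: 1/15 → 1/8 → 1/4 → 1/2 — 3 stops slower (brighter).
Net so far: 2 stops darker. Aperture: f/8 → f/5.6 → f/4.

f/4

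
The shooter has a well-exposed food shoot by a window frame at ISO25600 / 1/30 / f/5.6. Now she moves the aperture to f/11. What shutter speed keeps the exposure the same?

1/8s

Aperture: f/5.6 → f/8 → f/11 — 2 stops smaller aperture (darker).
Need 2 stops brighter from the shutter speed: 1/30 → 1/15 → 1/8.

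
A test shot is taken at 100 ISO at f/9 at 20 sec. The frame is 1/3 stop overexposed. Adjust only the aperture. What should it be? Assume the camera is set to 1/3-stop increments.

Overexposed by 1/3 stop → need 1/3 stop darker.
Aperture: f/9 → f/10.

f/10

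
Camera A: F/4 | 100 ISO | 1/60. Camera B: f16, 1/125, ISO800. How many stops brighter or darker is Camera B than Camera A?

2 stops darker

Aperture: f/4 → f/5.6 → f/8 → f/11 → f/16 — 4 stops stopped down (darker).
Shutter speed: 1/60 → 1/125 — 1 stop faster (darker).
ISO: 100 → 200 → 400 → 800 — 3 stops raised (brighter).
Net: −4 −1 +3 = −2 stops.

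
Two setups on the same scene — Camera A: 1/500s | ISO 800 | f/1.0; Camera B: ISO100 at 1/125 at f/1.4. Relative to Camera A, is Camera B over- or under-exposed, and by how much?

Aperture: f/1.0 → f/1.4 — 1 stop stopped down (darker).
Shutter speed: 1/500 → 1/250 → 1/125 — 2 stops slower (brighter).
ISO: 800 → 400 → 200 → 100 — 3 stops lower (darker).
Net: −1 +2 −3 = −2 stops.

2 stops darker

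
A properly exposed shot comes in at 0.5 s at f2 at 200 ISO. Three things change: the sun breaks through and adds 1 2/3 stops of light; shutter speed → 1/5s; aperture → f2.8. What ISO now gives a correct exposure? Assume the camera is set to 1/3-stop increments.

Scene light: 1 2/3 stops brighter.
Shutter speed: 0.5 → 0.4 → 0.3 → 1/4 → 1/5 — 1 1/3 stops faster (darker).
Aperture: f/2 → f/2.2 → f/2.5 → f/2.8 — 1 stop smaller aperture (darker).
Net so far: 2/3 stop darker. ISO: 200 → 250 → 320.

ISO 320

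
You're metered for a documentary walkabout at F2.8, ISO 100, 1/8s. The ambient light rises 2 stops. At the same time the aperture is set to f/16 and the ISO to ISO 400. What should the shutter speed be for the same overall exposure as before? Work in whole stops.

Scene light: 2 stops brighter.
Aperture: f/2.8 → f/4 → f/5.6 → f/8 → f/11 → f/16 — 5 stops smaller aperture (darker).
ISO: 100 → 200 → 400 — 2 stops higher (brighter).
Net so far: 1 stop darker. Shutter speed: 1/8 → 1/4.

1/4s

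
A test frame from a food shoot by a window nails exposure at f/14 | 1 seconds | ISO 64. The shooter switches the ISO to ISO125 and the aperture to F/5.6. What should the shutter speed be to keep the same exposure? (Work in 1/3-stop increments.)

1/13s

ISO: 64 → 80 → 100 → 125 — 1 stop higher (brighter).
Aperture: f/14 → f/13 → f/11 → f/10 → f/9 → f/8 → f/7.1 → f/6.3 → f/5.6 — 2 2/3 stops wider (brighter).
Net change so far: 3 2/3 stops brighter. Offset with the shutter speed: 1 → 0.8 → 0.6 → 0.5 → 0.4 → 0.3 → 1/4 → 1/5 → 1/6 → 1/8 → 1/10 → 1/13.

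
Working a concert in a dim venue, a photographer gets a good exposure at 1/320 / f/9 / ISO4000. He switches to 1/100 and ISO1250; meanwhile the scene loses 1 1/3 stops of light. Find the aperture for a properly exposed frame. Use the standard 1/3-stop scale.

Scene light: 1 1/3 stops darker.
Shutter speed: 1/320 → 1/250 → 1/200 → 1/160 → 1/125 → 1/100 — 1 2/3 stops slower (brighter).
ISO: 4000 → 3200 → 2500 → 2000 → 1600 → 1250 — 1 2/3 stops lower (darker).
Net so far: 1 1/3 stops darker. Aperture: f/9 → f/8 → f/7.1 → f/6.3 → f/5.6.

f/5.6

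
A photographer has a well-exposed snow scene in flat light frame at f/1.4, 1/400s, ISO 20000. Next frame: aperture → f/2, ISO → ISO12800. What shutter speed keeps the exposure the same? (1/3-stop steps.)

1/125s

Aperture: f/1.4 → f/1.6 → f/1.8 → f/2 — 1 stop smaller aperture (darker).
ISO: 20000 → 16000 → 12800 — 2/3 stop lower (darker).
Net change so far: 1 2/3 stops darker. Offset with the shutter speed: 1/400 → 1/320 → 1/250 → 1/200 → 1/160 → 1/125.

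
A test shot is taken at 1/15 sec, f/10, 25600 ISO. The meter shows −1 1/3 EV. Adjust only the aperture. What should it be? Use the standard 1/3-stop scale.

f/6.3

Underexposed by 1 1/3 stops → need 1 1/3 stops brighter.
Aperture: f/10 → f/9 → f/8 → f/7.1 → f/6.3.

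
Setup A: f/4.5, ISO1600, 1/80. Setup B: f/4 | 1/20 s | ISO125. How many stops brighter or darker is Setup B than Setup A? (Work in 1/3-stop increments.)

1 1/3 stops darker

Aperture: f/4.5 → f/4 — 1/3 stop opened up (brighter).
Shutter speed: 1/80 → 1/60 → 1/50 → 1/40 → 1/30 → 1/25 → 1/20 — 2 stops slower (brighter).
ISO: 1600 → 1250 → 1000 → 800 → 640 → 500 → 400 → 320 → 250 → 200 → 160 → 125 — 3 2/3 stops lower (darker).
Net: +1/3 +2 −3 2/3 = −1 1/3 stops.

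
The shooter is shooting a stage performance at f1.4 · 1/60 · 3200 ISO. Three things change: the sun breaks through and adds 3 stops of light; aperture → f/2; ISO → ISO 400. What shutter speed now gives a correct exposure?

Scene light: 3 stops brighter.
Aperture: f/1.4 → f/2 — 1 stop stopped down (darker).
ISO: 3200 → 1600 → 800 → 400 — 3 stops dropped (darker).
Net so far: 1 stop darker. Shutter speed: 1/60 → 1/30.

1/30s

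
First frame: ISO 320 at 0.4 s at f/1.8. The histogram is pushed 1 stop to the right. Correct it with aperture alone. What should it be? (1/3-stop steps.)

f/2.5

Overexposed by 1 stop → need 1 stop darker.
Aperture: f/1.8 → f/2 → f/2.2 → f/2.5.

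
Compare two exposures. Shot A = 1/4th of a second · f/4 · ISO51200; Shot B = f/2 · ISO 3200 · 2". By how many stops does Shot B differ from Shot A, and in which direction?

1 stop brighter

Aperture: f/4 → f/2.8 → f/2 — 2 stops larger aperture (brighter).
Shutter speed: 1/4 → 1/2 → 1 → 2 — 3 stops slower (brighter).
ISO: 51200 → 25600 → 12800 → 6400 → 3200 — 4 stops dropped (darker).
Net: +2 +3 −4 = +1 stop.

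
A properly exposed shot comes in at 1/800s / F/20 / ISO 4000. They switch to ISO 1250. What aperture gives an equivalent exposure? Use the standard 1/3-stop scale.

ISO: 4000 → 3200 → 2500 → 2000 → 1600 → 1250 — 1 2/3 stops lower (darker).
Need 1 2/3 stops brighter from the aperture: f/20 → f/18 → f/16 → f/14 → f/13 → f/11.

f/11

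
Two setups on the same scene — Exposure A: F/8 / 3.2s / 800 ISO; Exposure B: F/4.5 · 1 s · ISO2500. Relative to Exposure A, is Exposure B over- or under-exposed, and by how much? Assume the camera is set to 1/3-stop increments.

Aperture: f/8 → f/7.1 → f/6.3 → f/5.6 → f/5 → f/4.5 — 1 2/3 stops larger aperture (brighter).
Shutter speed: 3.2 → 2.5 → 2 → 1.6 → 1.3 → 1 — 1 2/3 stops faster (darker).
ISO: 800 → 1000 → 1250 → 1600 → 2000 → 2500 — 1 2/3 stops raised (brighter).
Net: +1 2/3 −1 2/3 +1 2/3 = +1 2/3 stops.

1 2/3 stops brighter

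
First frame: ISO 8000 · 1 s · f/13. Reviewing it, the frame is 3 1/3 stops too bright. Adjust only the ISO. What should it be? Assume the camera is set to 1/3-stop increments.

ISO 800

Overexposed by 3 1/3 stops → need 3 1/3 stops darker.
ISO: 8000 → 6400 → 5000 → 4000 → 3200 → 2500 → 2000 → 1600 → 1250 → 1000 → 800.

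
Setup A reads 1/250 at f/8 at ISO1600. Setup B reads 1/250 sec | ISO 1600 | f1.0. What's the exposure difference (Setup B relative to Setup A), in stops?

6 stops brighter

Aperture: f/8 → f/5.6 → f/4 → f/2.8 → f/2 → f/1.4 → f/1.0 — 6 stops opened up (brighter).
Shutter speed: unchanged.
ISO: unchanged.
Net: +6 = +6 stops.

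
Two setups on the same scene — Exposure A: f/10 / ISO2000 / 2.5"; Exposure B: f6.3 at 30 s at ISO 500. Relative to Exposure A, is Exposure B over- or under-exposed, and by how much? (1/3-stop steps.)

Aperture: f/10 → f/9 → f/8 → f/7.1 → f/6.3 — 1 1/3 stops wider (brighter).
Shutter speed: 2.5 → 3.2 → 4 → 5 → 6 → 8 → 10 → 13 → 15 → 20 → 25 → 30 — 3 2/3 stops slower (brighter).
ISO: 2000 → 1600 → 1250 → 1000 → 800 → 640 → 500 — 2 stops lower (darker).
Net: +1 1/3 +3 2/3 −2 = +3 stops.

3 stops brighter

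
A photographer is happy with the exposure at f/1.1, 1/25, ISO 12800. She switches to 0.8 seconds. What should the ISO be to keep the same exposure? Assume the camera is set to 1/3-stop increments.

Shutter speed: 1/25 → 1/20 → 1/15 → 1/13 → 1/10 → 1/8 → 1/6 → 1/5 → 1/4 → 0.3 → 0.4 → 0.5 → 0.6 → 0.8 — 4 1/3 stops longer (brighter).
Need 4 1/3 stops darker from the ISO: 12800 → 10000 → 8000 → 6400 → 5000 → 4000 → 3200 → 2500 → 2000 → 1600 → 1250 → 1000 → 800 → 640.

ISO 640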